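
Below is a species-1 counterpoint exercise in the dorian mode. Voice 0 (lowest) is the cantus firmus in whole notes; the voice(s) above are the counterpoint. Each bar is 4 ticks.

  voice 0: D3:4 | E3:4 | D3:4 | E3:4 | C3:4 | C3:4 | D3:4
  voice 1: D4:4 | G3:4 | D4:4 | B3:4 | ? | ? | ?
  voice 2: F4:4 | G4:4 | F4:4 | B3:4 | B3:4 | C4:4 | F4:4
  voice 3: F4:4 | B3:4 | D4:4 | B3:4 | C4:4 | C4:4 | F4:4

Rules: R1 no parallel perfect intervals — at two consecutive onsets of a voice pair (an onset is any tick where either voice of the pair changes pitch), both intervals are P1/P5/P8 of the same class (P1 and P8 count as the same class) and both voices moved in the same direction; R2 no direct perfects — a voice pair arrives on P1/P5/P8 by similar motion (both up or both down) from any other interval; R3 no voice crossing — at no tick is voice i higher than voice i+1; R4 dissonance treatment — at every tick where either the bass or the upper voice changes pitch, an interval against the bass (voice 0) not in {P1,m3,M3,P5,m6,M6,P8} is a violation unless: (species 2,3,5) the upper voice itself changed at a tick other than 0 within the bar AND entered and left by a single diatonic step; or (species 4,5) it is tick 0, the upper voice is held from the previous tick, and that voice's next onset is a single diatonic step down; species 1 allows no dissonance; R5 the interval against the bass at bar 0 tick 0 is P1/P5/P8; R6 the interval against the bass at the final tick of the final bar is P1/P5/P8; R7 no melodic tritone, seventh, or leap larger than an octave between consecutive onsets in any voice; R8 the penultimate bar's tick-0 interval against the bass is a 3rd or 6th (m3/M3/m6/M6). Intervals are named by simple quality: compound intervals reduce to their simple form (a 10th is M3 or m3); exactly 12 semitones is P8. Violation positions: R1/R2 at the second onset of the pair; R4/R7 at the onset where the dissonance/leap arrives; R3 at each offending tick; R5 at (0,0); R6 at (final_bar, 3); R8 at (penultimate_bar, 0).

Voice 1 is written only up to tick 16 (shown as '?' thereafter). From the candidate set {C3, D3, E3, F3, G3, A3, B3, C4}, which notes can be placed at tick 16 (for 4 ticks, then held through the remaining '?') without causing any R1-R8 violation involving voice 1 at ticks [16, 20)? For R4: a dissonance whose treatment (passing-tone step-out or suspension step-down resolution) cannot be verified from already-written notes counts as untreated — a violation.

C3: violates R2,R7
D3: violates R4
E3: legal
F3: violates R4,R7
G3: violates R1
A3: legal
B3: violates R4
C4: violates R1,R3

{A3, E3}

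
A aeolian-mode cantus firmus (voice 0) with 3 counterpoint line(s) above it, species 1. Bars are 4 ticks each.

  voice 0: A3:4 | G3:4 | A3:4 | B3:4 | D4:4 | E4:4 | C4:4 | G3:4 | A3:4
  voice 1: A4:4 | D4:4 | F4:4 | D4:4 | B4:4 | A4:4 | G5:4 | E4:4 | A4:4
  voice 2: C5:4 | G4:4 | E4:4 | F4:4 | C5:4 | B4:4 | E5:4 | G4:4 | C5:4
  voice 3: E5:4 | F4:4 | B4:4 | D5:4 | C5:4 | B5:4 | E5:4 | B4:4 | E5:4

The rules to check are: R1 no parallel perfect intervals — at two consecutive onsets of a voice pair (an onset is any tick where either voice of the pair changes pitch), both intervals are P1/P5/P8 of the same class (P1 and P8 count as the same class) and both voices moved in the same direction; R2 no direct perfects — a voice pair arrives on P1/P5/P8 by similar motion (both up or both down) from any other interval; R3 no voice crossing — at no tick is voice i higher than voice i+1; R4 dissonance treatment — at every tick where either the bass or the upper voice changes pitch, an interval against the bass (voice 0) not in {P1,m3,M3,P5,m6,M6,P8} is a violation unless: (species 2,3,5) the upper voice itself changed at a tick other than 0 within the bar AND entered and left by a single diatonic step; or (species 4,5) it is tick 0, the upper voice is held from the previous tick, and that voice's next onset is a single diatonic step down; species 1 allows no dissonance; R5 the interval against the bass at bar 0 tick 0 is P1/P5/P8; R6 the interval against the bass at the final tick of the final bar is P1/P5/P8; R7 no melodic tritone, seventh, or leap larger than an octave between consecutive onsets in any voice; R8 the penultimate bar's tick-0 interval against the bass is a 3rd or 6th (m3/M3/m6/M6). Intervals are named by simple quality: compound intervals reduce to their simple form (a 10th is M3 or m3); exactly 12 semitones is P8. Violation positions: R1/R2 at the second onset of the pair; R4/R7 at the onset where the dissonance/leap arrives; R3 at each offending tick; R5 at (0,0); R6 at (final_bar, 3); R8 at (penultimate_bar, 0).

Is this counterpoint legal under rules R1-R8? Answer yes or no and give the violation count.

bar 0: v0=A3 v1=A4 v2=C5 v3=E5 (P5)
bar 1: v0=G3 v1=D4 v2=G4 v3=F4 (m7)
bar 2: v0=A3 v1=F4 v2=E4 v3=B4 (M2)
bar 3: v0=B3 v1=D4 v2=F4 v3=D5 (m3)
bar 4: v0=D4 v1=B4 v2=C5 v3=C5 (m7)
bar 5: v0=E4 v1=A4 v2=B4 v3=B5 (P5)
bar 6: v0=C4 v1=G5 v2=E5 v3=E5 (M3)
bar 7: v0=G3 v1=E4 v2=G4 v3=B4 (M3)
bar 8: v0=A3 v1=A4 v2=C5 v3=E5 (P5)
  R5 @ bar0.0: opens on m3
  R2 @ bar1.0: A3/A4 P8 -> G3/D4 P5 similar
  R2 @ bar1.0: A3/C5 m3 -> G3/G4 P8 similar
  R3 @ bar1.0: G4 above F4
  R4 @ bar1.0: G3/F4 m7 untreated
  R7 @ bar1.0: E5->F4 leap 11st
  R3 @ bar1.1: G4 above F4
  R3 @ bar1.2: G4 above F4
  R3 @ bar1.3: G4 above F4
  R3 @ bar2.0: F4 above E4
  R4 @ bar2.0: A3/B4 M2 untreated
  R7 @ bar2.0: F4->B4 leap 6st
  R3 @ bar2.1: F4 above E4
  R3 @ bar2.2: F4 above E4
  R3 @ bar2.3: F4 above E4
  R4 @ bar3.0: B3/F4 TT untreated
  R4 @ bar4.0: D4/C5 m7 untreated
  R4 @ bar4.0: D4/C5 m7 untreated
  R2 @ bar5.0: D4/C5 m7 -> E4/B5 P5 similar
  R4 @ bar5.0: E4/A4 P4 untreated
  R7 @ bar5.0: C5->B5 leap 11st
  R3 @ bar6.0: G5 above E5
  R7 @ bar6.0: A4->G5 leap 10st
  R3 @ bar6.1: G5 above E5
  R3 @ bar6.2: G5 above E5
  R3 @ bar6.3: G5 above E5
  R2 @ bar7.0: C4/E5 M3 -> G3/G4 P8 similar
  R2 @ bar7.0: G5/E5 m3 -> E4/B4 P5 similar
  R7 @ bar7.0: G5->E4 leap 15st
  R8 @ bar7.0: penult P8 not 3rd/6th
  R1 @ bar8.0: E4/B4 P5 -> A4/E5 P5 similar
  R2 @ bar8.0: G3/E4 M6 -> A3/A4 P8 similar
  R2 @ bar8.0: G3/B4 M3 -> A3/E5 P5 similar
  R6 @ bar8.3: closes on m3

No (34 violations)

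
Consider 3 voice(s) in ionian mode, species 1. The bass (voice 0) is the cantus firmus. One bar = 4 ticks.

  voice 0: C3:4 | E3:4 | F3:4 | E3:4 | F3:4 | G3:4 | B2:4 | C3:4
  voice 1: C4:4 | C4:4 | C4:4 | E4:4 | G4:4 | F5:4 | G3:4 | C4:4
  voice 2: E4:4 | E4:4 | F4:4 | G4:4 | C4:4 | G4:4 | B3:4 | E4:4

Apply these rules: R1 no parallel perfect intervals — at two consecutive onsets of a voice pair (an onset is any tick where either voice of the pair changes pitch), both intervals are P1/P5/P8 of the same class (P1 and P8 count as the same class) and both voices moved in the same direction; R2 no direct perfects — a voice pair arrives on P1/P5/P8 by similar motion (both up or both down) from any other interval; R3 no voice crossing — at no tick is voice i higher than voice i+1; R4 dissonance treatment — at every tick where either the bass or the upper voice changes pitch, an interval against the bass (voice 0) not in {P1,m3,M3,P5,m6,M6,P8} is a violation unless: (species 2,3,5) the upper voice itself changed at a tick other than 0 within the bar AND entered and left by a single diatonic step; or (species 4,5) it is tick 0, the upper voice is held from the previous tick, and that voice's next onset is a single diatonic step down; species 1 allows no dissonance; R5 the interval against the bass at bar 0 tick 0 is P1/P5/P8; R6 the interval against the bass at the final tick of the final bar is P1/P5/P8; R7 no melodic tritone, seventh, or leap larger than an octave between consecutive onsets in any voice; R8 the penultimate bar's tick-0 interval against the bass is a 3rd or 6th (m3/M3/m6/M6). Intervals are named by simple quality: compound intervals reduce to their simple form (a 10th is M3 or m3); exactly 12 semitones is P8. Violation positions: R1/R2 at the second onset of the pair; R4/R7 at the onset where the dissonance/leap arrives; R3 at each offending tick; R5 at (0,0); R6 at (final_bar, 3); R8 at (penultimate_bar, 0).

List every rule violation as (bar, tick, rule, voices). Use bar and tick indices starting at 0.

bar 0: v0=C3 v1=C4 v2=E4 downbeat M3
bar 1: v0=E3 v1=C4 v2=E4 downbeat P8
bar 2: v0=F3 v1=C4 v2=F4 downbeat P8
bar 3: v0=E3 v1=E4 v2=G4 downbeat m3
bar 4: v0=F3 v1=G4 v2=C4 downbeat P5
bar 5: v0=G3 v1=F5 v2=G4 downbeat P8
bar 6: v0=B2 v1=G3 v2=B3 downbeat P8
bar 7: v0=C3 v1=C4 v2=E4 downbeat M3
  -> R5 @ bar 0 tick 0 v(0, 2): opens on M3
  -> R1 @ bar 2 tick 0 v(0, 2): E3/E4 P8 -> F3/F4 P8 similar
  -> R3 @ bar 4 tick 0 v(1, 2): G4 above C4
  -> R4 @ bar 4 tick 0 v(0, 1): F3/G4 M2 untreated
  -> R3 @ bar 4 tick 1 v(1, 2): G4 above C4
  -> R3 @ bar 4 tick 2 v(1, 2): G4 above C4
  -> R3 @ bar 4 tick 3 v(1, 2): G4 above C4
  -> R2 @ bar 5 tick 0 v(0, 2): F3/C4 P5 -> G3/G4 P8 similar
  -> R3 @ bar 5 tick 0 v(1, 2): F5 above G4
  -> R4 @ bar 5 tick 0 v(0, 1): G3/F5 m7 untreated
  -> R7 @ bar 5 tick 0 v(1,): G4->F5 leap 10st
  -> R3 @ bar 5 tick 1 v(1, 2): F5 above G4
  -> R3 @ bar 5 tick 2 v(1, 2): F5 above G4
  -> R3 @ bar 5 tick 3 v(1, 2): F5 above G4
  -> R1 @ bar 6 tick 0 v(0, 2): G3/G4 P8 -> B2/B3 P8 similar
  -> R7 @ bar 6 tick 0 v(1,): F5->G3 leap 22st
  -> R8 @ bar 6 tick 0 v(0, 2): penult P8 not 3rd/6th
  -> R2 @ bar 7 tick 0 v(0, 1): B2/G3 m6 -> C3/C4 P8 similar
  -> R6 @ bar 7 tick 3 v(0, 2): closes on M3

(0, 0, R5, (0, 2))
(2, 0, R1, (0, 2))
(4, 0, R3, (1, 2))
(4, 0, R4, (0, 1))
(4, 1, R3, (1, 2))
(4, 2, R3, (1, 2))
(4, 3, R3, (1, 2))
(5, 0, R2, (0, 2))
(5, 0, R3, (1, 2))
(5, 0, R4, (0, 1))
(5, 0, R7, (1,))
(5, 1, R3, (1, 2))
(5, 2, R3, (1, 2))
(5, 3, R3, (1, 2))
(6, 0, R1, (0, 2))
(6, 0, R7, (1,))
(6, 0, R8, (0, 2))
(7, 0, R2, (0, 1))
(7, 3, R6, (0, 2))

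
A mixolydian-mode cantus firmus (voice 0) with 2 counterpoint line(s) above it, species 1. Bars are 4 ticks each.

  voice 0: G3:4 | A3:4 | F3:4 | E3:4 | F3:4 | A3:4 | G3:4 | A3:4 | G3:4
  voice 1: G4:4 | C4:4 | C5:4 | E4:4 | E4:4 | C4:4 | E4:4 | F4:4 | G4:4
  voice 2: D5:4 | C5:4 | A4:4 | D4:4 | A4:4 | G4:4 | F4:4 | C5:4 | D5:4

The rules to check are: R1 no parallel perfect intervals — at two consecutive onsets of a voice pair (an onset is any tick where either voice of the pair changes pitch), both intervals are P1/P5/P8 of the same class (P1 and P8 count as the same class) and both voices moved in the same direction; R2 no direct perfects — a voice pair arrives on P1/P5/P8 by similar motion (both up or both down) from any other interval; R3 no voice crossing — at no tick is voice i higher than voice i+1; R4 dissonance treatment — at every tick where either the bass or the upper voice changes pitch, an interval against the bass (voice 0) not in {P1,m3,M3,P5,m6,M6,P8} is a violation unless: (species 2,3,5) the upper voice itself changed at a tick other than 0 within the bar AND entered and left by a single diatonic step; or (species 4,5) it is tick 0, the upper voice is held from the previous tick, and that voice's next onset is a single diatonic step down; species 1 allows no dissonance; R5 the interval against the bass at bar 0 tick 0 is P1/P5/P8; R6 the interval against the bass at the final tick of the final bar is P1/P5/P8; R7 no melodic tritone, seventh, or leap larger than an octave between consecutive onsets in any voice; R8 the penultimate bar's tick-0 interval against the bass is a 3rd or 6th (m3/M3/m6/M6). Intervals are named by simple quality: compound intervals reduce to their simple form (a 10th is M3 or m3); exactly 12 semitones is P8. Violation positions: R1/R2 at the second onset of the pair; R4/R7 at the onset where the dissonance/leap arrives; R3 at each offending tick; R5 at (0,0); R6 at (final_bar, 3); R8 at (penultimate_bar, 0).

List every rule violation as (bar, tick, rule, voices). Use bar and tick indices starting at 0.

bar 0: v0=G3 v1=G4 v2=D5 downbeat P5
bar 1: v0=A3 v1=C4 v2=C5 downbeat m3
bar 2: v0=F3 v1=C5 v2=A4 downbeat M3
bar 3: v0=E3 v1=E4 v2=D4 downbeat m7
bar 4: v0=F3 v1=E4 v2=A4 downbeat M3
bar 5: v0=A3 v1=C4 v2=G4 downbeat m7
bar 6: v0=G3 v1=E4 v2=F4 downbeat m7
bar 7: v0=A3 v1=F4 v2=C5 downbeat m3
bar 8: v0=G3 v1=G4 v2=D5 downbeat P5
  -> R2 @ bar 1 tick 0 v(1, 2): G4/D5 P5 -> C4/C5 P8 similar
  -> R3 @ bar 2 tick 0 v(1, 2): C5 above A4
  -> R3 @ bar 2 tick 1 v(1, 2): C5 above A4
  -> R3 @ bar 2 tick 2 v(1, 2): C5 above A4
  -> R3 @ bar 2 tick 3 v(1, 2): C5 above A4
  -> R2 @ bar 3 tick 0 v(0, 1): F3/C5 P5 -> E3/E4 P8 similar
  -> R3 @ bar 3 tick 0 v(1, 2): E4 above D4
  -> R4 @ bar 3 tick 0 v(0, 2): E3/D4 m7 untreated
  -> R3 @ bar 3 tick 1 v(1, 2): E4 above D4
  -> R3 @ bar 3 tick 2 v(1, 2): E4 above D4
  -> R3 @ bar 3 tick 3 v(1, 2): E4 above D4
  -> R4 @ bar 4 tick 0 v(0, 1): F3/E4 M7 untreated
  -> R2 @ bar 5 tick 0 v(1, 2): E4/A4 P4 -> C4/G4 P5 similar
  -> R4 @ bar 5 tick 0 v(0, 2): A3/G4 m7 untreated
  -> R4 @ bar 6 tick 0 v(0, 2): G3/F4 m7 untreated
  -> R2 @ bar 7 tick 0 v(1, 2): E4/F4 m2 -> F4/C5 P5 similar
  -> R1 @ bar 8 tick 0 v(1, 2): F4/C5 P5 -> G4/D5 P5 similar

(1, 0, R2, (1, 2))
(2, 0, R3, (1, 2))
(2, 1, R3, (1, 2))
(2, 2, R3, (1, 2))
(2, 3, R3, (1, 2))
(3, 0, R2, (0, 1))
(3, 0, R3, (1, 2))
(3, 0, R4, (0, 2))
(3, 1, R3, (1, 2))
(3, 2, R3, (1, 2))
(3, 3, R3, (1, 2))
(4, 0, R4, (0, 1))
(5, 0, R2, (1, 2))
(5, 0, R4, (0, 2))
(6, 0, R4, (0, 2))
(7, 0, R2, (1, 2))
(8, 0, R1, (1, 2))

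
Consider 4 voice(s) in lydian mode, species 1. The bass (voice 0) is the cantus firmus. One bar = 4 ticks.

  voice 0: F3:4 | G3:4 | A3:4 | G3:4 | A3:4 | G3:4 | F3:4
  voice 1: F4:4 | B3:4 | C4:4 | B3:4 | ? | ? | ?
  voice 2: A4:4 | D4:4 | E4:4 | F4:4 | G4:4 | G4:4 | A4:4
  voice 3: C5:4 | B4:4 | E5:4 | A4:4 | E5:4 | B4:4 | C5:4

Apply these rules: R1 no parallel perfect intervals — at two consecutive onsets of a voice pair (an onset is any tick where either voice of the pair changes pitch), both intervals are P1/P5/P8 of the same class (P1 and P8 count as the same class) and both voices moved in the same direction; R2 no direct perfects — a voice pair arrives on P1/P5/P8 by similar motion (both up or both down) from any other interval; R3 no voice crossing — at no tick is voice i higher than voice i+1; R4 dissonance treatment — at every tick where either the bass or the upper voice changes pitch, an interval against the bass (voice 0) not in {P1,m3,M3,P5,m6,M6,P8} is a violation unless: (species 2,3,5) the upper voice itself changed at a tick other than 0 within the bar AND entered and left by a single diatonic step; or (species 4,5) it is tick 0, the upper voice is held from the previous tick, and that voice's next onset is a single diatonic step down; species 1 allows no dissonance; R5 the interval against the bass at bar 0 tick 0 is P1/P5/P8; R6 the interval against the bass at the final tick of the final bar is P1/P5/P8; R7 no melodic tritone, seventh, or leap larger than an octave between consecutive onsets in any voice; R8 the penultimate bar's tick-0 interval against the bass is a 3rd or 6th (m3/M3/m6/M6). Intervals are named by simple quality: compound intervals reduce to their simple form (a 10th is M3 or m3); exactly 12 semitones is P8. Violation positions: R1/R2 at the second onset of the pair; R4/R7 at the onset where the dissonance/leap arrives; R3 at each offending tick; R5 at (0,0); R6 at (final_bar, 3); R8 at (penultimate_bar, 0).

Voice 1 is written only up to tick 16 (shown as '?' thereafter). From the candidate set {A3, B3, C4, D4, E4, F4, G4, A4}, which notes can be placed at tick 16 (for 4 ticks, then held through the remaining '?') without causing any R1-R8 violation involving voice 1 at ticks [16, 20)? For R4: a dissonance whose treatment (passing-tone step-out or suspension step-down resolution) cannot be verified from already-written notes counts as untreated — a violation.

A3: legal
B3: violates R4
C4: violates R2
D4: violates R4
E4: violates R2
F4: violates R7
G4: violates R2,R4
A4: violates R2,R3,R7

{A3}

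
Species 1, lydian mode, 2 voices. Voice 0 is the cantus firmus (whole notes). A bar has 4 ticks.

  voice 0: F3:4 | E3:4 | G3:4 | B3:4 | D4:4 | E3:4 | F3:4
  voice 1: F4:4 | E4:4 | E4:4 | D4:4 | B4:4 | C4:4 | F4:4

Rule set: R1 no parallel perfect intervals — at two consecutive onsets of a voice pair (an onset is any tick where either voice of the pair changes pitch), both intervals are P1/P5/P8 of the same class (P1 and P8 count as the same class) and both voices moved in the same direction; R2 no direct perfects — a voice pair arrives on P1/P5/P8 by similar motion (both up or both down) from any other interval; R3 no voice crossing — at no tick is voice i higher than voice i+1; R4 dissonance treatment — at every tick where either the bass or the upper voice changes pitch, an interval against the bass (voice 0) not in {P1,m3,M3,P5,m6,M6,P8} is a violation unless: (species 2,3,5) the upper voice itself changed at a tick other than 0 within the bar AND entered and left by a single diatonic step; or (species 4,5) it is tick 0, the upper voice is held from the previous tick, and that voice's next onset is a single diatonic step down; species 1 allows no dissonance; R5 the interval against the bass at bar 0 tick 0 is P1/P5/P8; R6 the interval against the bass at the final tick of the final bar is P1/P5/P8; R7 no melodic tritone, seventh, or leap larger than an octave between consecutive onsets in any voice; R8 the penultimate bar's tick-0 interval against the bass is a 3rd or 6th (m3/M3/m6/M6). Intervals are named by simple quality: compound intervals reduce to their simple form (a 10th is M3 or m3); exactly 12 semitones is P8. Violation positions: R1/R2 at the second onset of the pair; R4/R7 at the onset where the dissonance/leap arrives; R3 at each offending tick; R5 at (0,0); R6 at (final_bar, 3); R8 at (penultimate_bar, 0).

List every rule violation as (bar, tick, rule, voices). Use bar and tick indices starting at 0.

(1, 0, R1, (0, 1))
(5, 0, R7, (0,))
(5, 0, R7, (1,))
(6, 0, R2, (0, 1))

bar 0: v0=F3 v1=F4 downbeat P8
bar 1: v0=E3 v1=E4 downbeat P8
bar 2: v0=G3 v1=E4 downbeat M6
bar 3: v0=B3 v1=D4 downbeat m3
bar 4: v0=D4 v1=B4 downbeat M6
bar 5: v0=E3 v1=C4 downbeat m6
bar 6: v0=F3 v1=F4 downbeat P8
  -> R1 @ bar 1 tick 0 v(0, 1): F3/F4 P8 -> E3/E4 P8 similar
  -> R7 @ bar 5 tick 0 v(0,): D4->E3 leap 10st
  -> R7 @ bar 5 tick 0 v(1,): B4->C4 leap 11st
  -> R2 @ bar 6 tick 0 v(0, 1): E3/C4 m6 -> F3/F4 P8 similar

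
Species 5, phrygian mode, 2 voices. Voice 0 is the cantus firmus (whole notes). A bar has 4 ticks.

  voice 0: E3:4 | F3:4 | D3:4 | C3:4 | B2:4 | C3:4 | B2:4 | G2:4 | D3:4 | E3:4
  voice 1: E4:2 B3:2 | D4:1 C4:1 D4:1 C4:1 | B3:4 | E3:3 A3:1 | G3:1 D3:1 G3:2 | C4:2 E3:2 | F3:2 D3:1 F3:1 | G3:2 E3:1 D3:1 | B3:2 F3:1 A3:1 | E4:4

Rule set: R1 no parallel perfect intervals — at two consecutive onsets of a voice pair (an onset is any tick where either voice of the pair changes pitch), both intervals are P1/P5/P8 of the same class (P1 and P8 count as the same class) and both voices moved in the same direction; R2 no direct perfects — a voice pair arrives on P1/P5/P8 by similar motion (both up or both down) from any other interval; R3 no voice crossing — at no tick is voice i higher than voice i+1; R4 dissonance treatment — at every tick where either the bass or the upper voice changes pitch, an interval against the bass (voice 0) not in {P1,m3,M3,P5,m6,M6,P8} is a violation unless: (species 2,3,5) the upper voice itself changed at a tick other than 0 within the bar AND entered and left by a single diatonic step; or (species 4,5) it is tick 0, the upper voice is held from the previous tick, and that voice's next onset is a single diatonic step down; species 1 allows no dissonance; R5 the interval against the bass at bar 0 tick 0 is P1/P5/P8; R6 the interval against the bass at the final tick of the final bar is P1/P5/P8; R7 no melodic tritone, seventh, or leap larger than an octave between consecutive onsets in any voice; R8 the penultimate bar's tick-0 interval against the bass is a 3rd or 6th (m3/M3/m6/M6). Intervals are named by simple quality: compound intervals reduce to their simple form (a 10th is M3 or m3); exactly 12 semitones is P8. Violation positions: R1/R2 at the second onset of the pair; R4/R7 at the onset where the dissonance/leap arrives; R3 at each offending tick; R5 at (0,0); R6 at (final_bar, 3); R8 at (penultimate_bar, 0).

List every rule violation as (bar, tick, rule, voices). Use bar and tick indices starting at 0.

(5, 0, R2, (0, 1))
(6, 0, R4, (0, 1))
(6, 3, R4, (0, 1))
(8, 2, R7, (1,))
(9, 0, R2, (0, 1))

bar 0: v0=E3 v1=E4 downbeat P8
bar 1: v0=F3 v1=D4 downbeat M6
bar 2: v0=D3 v1=B3 downbeat M6
bar 3: v0=C3 v1=E3 downbeat M3
bar 4: v0=B2 v1=G3 downbeat m6
bar 5: v0=C3 v1=C4 downbeat P8
bar 6: v0=B2 v1=F3 downbeat TT
bar 7: v0=G2 v1=G3 downbeat P8
bar 8: v0=D3 v1=B3 downbeat M6
bar 9: v0=E3 v1=E4 downbeat P8
  -> R2 @ bar 5 tick 0 v(0, 1): B2/G3 m6 -> C3/C4 P8 similar
  -> R4 @ bar 6 tick 0 v(0, 1): B2/F3 TT untreated
  -> R4 @ bar 6 tick 3 v(0, 1): B2/F3 TT untreated
  -> R7 @ bar 8 tick 2 v(1,): B3->F3 leap 6st
  -> R2 @ bar 9 tick 0 v(0, 1): D3/A3 P5 -> E3/E4 P8 similar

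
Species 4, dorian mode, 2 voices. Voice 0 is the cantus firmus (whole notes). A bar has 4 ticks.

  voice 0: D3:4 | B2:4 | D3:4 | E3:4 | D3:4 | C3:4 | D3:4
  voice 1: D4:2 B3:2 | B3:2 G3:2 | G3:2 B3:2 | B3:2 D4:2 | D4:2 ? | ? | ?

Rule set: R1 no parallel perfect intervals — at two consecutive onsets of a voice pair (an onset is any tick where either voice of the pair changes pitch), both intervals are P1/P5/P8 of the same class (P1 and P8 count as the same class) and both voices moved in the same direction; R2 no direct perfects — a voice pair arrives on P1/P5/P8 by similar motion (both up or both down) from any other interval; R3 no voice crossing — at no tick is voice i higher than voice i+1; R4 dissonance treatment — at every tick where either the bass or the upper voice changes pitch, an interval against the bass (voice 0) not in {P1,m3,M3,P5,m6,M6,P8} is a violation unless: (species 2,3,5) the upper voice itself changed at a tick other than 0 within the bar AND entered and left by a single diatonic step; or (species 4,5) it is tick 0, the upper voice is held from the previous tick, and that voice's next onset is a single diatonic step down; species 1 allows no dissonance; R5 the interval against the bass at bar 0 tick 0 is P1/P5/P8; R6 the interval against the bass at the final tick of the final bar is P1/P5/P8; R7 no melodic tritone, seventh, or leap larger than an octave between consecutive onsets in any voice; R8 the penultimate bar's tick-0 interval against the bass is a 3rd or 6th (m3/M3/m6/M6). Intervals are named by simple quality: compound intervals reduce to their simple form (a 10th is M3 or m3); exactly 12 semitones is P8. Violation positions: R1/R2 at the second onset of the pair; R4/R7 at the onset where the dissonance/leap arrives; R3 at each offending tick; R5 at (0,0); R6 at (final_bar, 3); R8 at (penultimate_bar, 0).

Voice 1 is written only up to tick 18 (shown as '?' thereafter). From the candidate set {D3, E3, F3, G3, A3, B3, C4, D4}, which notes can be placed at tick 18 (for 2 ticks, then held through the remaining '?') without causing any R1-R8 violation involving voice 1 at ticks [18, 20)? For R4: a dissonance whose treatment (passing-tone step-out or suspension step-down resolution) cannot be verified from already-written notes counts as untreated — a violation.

{A3, B3, D3, D4, F3}

D3: legal
E3: violates R4,R7
F3: legal
G3: violates R4
A3: legal
B3: legal
C4: violates R4
D4: legal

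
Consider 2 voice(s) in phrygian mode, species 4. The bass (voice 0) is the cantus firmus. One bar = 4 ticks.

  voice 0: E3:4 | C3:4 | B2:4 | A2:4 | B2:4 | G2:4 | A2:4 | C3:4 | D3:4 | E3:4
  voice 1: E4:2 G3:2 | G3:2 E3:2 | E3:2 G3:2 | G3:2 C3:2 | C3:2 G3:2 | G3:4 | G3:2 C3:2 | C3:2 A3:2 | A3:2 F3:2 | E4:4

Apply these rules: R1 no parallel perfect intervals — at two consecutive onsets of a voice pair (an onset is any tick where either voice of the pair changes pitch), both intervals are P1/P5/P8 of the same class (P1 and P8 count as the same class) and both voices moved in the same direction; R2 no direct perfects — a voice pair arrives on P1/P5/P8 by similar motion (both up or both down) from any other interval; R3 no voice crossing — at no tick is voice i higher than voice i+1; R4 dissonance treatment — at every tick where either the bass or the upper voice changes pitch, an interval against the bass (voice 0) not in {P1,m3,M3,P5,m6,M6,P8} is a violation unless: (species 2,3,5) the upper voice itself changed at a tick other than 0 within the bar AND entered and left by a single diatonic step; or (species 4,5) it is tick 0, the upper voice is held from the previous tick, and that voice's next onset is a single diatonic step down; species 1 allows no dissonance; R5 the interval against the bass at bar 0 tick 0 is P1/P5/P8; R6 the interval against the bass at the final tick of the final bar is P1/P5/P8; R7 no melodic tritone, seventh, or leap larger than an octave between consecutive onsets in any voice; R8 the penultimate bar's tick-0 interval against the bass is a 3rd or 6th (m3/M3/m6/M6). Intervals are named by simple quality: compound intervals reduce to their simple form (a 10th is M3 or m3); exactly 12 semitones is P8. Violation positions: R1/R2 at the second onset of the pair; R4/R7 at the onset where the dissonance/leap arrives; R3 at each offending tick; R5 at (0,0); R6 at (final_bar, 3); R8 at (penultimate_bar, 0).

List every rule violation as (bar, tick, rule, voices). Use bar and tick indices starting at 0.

(2, 0, R4, (0, 1))
(3, 0, R4, (0, 1))
(4, 0, R4, (0, 1))
(6, 0, R4, (0, 1))
(8, 0, R8, (0, 1))
(9, 0, R2, (0, 1))
(9, 0, R7, (1,))

bar 0: v0=E3 v1=E4 downbeat P8
bar 1: v0=C3 v1=G3 downbeat P5
bar 2: v0=B2 v1=E3 downbeat P4
bar 3: v0=A2 v1=G3 downbeat m7
bar 4: v0=B2 v1=C3 downbeat m2
bar 5: v0=G2 v1=G3 downbeat P8
bar 6: v0=A2 v1=G3 downbeat m7
bar 7: v0=C3 v1=C3 downbeat P1
bar 8: v0=D3 v1=A3 downbeat P5
bar 9: v0=E3 v1=E4 downbeat P8
  -> R4 @ bar 2 tick 0 v(0, 1): B2/E3 P4 untreated
  -> R4 @ bar 3 tick 0 v(0, 1): A2/G3 m7 untreated
  -> R4 @ bar 4 tick 0 v(0, 1): B2/C3 m2 untreated
  -> R4 @ bar 6 tick 0 v(0, 1): A2/G3 m7 untreated
  -> R8 @ bar 8 tick 0 v(0, 1): penult P5 not 3rd/6th
  -> R2 @ bar 9 tick 0 v(0, 1): D3/F3 m3 -> E3/E4 P8 similar
  -> R7 @ bar 9 tick 0 v(1,): F3->E4 leap 11st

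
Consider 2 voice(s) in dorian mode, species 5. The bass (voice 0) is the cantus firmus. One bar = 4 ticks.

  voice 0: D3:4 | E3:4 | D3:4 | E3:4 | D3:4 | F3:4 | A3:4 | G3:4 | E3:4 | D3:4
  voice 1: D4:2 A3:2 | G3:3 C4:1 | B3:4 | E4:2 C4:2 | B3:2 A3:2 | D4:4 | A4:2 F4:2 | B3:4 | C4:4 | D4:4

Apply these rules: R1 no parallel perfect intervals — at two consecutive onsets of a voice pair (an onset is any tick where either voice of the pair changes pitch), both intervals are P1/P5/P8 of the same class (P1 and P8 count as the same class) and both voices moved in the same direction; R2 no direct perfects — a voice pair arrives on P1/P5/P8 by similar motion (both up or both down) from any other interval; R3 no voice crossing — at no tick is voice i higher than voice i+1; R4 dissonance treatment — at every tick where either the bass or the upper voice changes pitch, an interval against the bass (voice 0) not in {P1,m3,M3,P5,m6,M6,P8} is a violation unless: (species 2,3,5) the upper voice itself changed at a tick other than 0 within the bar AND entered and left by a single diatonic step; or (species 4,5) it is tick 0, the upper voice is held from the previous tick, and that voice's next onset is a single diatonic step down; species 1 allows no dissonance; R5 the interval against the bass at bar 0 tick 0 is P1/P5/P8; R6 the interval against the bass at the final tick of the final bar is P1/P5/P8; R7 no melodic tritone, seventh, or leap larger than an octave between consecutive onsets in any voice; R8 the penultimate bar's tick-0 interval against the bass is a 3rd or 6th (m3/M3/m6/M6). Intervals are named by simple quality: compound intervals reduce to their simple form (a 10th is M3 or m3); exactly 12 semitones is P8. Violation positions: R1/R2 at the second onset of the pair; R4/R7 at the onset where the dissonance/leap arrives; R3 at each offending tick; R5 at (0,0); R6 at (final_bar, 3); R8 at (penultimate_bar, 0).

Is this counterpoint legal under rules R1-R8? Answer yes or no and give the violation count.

bar 0: v0=D3 v1=D4 (P8)
bar 1: v0=E3 v1=G3 (m3)
bar 2: v0=D3 v1=B3 (M6)
bar 3: v0=E3 v1=E4 (P8)
bar 4: v0=D3 v1=B3 (M6)
bar 5: v0=F3 v1=D4 (M6)
bar 6: v0=A3 v1=A4 (P8)
bar 7: v0=G3 v1=B3 (M3)
bar 8: v0=E3 v1=C4 (m6)
bar 9: v0=D3 v1=D4 (P8)
  R2 @ bar3.0: D3/B3 M6 -> E3/E4 P8 similar
  R2 @ bar6.0: F3/D4 M6 -> A3/A4 P8 similar
  R7 @ bar7.0: F4->B3 leap 6st

No (3 violations)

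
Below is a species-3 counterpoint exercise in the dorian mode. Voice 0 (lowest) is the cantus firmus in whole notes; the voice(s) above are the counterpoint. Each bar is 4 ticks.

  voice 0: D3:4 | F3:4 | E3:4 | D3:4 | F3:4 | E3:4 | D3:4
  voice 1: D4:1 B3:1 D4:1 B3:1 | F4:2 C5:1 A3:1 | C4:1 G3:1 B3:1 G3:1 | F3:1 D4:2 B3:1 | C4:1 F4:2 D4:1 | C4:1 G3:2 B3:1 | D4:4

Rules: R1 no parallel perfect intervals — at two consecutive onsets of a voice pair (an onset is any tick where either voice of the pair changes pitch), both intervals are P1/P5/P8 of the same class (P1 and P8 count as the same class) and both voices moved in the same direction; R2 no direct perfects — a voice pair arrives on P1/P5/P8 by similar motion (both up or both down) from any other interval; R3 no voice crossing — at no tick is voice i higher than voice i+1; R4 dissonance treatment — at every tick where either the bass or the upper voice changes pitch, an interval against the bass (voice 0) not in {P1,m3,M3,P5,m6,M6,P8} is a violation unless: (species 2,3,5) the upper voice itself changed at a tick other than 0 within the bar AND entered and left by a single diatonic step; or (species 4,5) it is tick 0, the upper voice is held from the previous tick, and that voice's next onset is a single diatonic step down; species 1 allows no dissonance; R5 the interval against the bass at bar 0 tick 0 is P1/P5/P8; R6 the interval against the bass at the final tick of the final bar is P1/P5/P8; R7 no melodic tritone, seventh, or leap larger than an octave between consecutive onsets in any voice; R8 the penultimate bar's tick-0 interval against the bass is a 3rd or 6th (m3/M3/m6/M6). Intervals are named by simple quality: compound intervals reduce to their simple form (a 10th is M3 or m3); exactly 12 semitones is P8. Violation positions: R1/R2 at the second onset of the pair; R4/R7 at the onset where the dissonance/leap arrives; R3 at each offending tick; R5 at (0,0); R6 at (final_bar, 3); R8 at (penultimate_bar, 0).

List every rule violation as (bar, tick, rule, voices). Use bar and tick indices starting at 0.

(1, 0, R2, (0, 1))
(1, 0, R7, (1,))
(1, 3, R7, (1,))
(4, 0, R2, (0, 1))

bar 0: v0=D3 v1=D4 downbeat P8
bar 1: v0=F3 v1=F4 downbeat P8
bar 2: v0=E3 v1=C4 downbeat m6
bar 3: v0=D3 v1=F3 downbeat m3
bar 4: v0=F3 v1=C4 downbeat P5
bar 5: v0=E3 v1=C4 downbeat m6
bar 6: v0=D3 v1=D4 downbeat P8
  -> R2 @ bar 1 tick 0 v(0, 1): D3/B3 M6 -> F3/F4 P8 similar
  -> R7 @ bar 1 tick 0 v(1,): B3->F4 leap 6st
  -> R7 @ bar 1 tick 3 v(1,): C5->A3 leap 15st
  -> R2 @ bar 4 tick 0 v(0, 1): D3/B3 M6 -> F3/C4 P5 similar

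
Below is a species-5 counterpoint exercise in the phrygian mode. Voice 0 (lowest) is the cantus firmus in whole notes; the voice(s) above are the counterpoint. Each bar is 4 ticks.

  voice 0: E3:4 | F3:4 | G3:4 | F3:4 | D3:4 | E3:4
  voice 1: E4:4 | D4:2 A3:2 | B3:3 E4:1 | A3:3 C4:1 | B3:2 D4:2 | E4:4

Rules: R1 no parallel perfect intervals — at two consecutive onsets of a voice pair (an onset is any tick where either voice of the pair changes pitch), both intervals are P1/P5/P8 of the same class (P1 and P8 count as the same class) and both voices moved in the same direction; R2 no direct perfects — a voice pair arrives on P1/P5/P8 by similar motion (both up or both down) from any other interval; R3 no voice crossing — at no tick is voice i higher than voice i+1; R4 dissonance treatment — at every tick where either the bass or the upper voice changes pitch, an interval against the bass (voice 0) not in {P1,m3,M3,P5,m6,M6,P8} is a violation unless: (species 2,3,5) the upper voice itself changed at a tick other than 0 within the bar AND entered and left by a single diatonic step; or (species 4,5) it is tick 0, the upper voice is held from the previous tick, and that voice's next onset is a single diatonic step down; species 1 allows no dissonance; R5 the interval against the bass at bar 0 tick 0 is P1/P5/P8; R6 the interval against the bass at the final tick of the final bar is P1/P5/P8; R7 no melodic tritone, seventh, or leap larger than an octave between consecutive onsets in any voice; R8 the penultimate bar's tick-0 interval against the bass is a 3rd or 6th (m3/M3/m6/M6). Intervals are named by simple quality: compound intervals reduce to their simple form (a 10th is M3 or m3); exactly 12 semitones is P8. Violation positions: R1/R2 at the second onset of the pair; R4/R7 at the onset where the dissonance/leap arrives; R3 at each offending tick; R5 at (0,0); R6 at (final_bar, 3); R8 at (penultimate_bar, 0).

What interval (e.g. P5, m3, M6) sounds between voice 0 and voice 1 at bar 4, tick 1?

M6

voice 0=D3 voice 1=B3 -> M6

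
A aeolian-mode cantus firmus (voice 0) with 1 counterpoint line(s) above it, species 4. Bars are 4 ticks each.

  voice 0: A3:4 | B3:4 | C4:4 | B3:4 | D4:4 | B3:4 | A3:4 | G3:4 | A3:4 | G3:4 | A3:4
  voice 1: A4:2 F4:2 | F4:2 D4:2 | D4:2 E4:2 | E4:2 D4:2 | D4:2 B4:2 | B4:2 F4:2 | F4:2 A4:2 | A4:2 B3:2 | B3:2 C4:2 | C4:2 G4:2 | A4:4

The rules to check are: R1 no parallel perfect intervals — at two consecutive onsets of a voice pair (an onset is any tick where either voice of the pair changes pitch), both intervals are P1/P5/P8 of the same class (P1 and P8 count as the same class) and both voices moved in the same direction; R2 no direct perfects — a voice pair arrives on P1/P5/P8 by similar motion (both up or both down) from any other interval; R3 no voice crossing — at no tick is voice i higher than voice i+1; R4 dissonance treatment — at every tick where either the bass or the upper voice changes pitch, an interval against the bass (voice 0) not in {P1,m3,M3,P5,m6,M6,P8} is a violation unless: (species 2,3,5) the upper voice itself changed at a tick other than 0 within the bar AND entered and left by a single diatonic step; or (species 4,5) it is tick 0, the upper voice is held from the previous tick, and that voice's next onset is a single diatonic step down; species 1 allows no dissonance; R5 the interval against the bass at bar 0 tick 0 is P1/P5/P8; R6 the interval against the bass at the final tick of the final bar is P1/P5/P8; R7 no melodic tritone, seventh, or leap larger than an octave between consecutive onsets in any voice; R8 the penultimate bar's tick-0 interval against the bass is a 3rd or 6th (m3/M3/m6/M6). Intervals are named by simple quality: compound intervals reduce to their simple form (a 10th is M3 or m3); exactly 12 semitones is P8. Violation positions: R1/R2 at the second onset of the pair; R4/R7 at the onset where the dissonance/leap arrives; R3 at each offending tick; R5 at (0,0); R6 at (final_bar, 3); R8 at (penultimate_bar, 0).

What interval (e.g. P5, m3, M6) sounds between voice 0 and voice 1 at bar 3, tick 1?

P4

voice 0=B3 voice 1=E4 -> P4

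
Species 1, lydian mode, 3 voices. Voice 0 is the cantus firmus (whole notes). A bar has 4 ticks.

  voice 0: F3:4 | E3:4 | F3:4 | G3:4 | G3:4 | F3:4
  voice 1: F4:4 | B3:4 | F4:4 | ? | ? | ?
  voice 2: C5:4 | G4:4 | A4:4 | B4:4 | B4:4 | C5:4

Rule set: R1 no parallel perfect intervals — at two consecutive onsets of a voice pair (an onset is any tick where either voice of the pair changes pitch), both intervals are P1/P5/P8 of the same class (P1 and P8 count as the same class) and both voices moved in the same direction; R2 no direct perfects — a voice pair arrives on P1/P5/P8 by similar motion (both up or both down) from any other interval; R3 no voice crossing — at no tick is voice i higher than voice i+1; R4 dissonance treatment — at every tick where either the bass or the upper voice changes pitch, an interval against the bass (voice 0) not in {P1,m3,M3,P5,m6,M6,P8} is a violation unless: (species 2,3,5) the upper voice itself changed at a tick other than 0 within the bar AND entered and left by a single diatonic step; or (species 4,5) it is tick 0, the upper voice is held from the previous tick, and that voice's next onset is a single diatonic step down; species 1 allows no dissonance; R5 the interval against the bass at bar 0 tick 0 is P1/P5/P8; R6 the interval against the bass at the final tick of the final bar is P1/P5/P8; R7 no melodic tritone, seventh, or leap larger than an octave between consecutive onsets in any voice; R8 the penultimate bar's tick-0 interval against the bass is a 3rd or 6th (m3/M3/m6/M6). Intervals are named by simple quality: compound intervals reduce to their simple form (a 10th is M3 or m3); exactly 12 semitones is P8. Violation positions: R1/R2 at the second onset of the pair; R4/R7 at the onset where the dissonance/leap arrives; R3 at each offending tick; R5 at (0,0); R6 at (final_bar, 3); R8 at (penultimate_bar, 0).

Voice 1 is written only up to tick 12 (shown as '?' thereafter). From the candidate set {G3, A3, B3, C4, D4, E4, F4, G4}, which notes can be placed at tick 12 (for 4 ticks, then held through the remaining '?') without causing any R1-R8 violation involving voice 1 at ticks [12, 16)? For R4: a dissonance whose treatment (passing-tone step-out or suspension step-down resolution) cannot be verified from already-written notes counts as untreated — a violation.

{D4, E4}

G3: violates R7
A3: violates R4
B3: violates R7
C4: violates R4
D4: legal
E4: legal
F4: violates R4
G4: violates R1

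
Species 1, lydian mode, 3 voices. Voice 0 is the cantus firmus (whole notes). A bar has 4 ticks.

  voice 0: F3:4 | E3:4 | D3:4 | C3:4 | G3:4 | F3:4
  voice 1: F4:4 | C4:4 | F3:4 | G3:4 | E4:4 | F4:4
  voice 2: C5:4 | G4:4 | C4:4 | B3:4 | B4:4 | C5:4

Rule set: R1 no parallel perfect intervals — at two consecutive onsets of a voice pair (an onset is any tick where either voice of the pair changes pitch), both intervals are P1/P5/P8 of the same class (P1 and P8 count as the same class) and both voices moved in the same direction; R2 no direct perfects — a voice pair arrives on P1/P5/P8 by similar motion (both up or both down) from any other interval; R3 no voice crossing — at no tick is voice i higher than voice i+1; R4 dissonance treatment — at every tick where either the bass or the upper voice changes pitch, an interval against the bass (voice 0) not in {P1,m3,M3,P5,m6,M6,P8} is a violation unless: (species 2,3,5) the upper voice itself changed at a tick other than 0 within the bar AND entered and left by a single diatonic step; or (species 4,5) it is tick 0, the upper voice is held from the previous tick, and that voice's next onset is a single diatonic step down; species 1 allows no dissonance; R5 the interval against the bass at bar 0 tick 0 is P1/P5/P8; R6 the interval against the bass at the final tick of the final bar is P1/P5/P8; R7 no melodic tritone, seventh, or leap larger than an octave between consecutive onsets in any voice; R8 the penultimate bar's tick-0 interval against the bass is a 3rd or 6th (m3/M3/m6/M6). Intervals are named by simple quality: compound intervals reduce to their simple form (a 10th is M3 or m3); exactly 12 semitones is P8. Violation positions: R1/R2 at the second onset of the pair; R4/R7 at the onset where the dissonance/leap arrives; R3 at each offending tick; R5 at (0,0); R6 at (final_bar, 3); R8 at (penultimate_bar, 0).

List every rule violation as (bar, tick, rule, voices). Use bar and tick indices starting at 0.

bar 0: v0=F3 v1=F4 v2=C5 downbeat P5
bar 1: v0=E3 v1=C4 v2=G4 downbeat m3
bar 2: v0=D3 v1=F3 v2=C4 downbeat m7
bar 3: v0=C3 v1=G3 v2=B3 downbeat M7
bar 4: v0=G3 v1=E4 v2=B4 downbeat M3
bar 5: v0=F3 v1=F4 v2=C5 downbeat P5
  -> R1 @ bar 1 tick 0 v(1, 2): F4/C5 P5 -> C4/G4 P5 similar
  -> R1 @ bar 2 tick 0 v(1, 2): C4/G4 P5 -> F3/C4 P5 similar
  -> R4 @ bar 2 tick 0 v(0, 2): D3/C4 m7 untreated
  -> R4 @ bar 3 tick 0 v(0, 2): C3/B3 M7 untreated
  -> R2 @ bar 4 tick 0 v(1, 2): G3/B3 M3 -> E4/B4 P5 similar
  -> R1 @ bar 5 tick 0 v(1, 2): E4/B4 P5 -> F4/C5 P5 similar

(1, 0, R1, (1, 2))
(2, 0, R1, (1, 2))
(2, 0, R4, (0, 2))
(3, 0, R4, (0, 2))
(4, 0, R2, (1, 2))
(5, 0, R1, (1, 2))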